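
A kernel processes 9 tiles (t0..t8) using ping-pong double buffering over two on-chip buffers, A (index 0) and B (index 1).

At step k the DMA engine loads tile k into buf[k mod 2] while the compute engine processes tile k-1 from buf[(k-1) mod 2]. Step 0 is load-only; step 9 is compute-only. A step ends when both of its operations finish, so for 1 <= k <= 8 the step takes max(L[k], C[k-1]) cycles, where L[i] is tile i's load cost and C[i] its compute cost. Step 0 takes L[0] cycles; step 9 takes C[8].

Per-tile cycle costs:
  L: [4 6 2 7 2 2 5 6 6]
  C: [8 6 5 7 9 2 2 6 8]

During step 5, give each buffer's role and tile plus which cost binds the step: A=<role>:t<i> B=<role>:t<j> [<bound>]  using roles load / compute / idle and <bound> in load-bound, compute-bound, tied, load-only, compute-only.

step 5: A=compute:t4 B=load:t5 [compute-bound]

step 0: L[0]=4 → dur=4, Σ=4 | A=load:t0 B=idle [load-only]
step 1: L[1]=6 C[0]=8 → dur=8, Σ=12 | A=compute:t0 B=load:t1 [compute-bound]
step 2: L[2]=2 C[1]=6 → dur=6, Σ=18 | A=load:t2 B=compute:t1 [compute-bound]
step 3: L[3]=7 C[2]=5 → dur=7, Σ=25 | A=compute:t2 B=load:t3 [load-bound]
step 4: L[4]=2 C[3]=7 → dur=7, Σ=32 | A=load:t4 B=compute:t3 [compute-bound]
step 5: L[5]=2 C[4]=9 → dur=9, Σ=41 | A=compute:t4 B=load:t5 [compute-bound]
step 6: L[6]=5 C[5]=2 → dur=5, Σ=46 | A=load:t6 B=compute:t5 [load-bound]
step 7: L[7]=6 C[6]=2 → dur=6, Σ=52 | A=compute:t6 B=load:t7 [load-bound]
step 8: L[8]=6 C[7]=6 → dur=6, Σ=58 | A=load:t8 B=compute:t7 [tied]
step 9: C[8]=8 → dur=8, Σ=66 | A=compute:t8 B=idle [compute-only]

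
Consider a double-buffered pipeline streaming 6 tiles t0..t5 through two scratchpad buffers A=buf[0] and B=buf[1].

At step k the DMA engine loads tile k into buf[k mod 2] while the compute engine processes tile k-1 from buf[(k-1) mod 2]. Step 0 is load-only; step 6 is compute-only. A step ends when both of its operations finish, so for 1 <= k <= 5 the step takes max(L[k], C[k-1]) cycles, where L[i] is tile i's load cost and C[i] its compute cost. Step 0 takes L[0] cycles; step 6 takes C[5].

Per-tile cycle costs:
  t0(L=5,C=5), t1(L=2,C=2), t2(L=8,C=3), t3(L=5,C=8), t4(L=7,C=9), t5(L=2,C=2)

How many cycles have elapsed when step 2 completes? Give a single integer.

end_cycle[2] = 18

  0. 5=5c; end=5; A:t0 B:-
  1. max(2,5)=5c; end=10; A:t0 B:t1
  2. max(8,2)=8c; end=18; A:t2 B:t1
  3. max(5,3)=5c; end=23; A:t2 B:t3
  4. max(7,8)=8c; end=31; A:t4 B:t3
  5. max(2,9)=9c; end=40; A:t4 B:t5
  6. 2=2c; end=42; A:t4 B:t5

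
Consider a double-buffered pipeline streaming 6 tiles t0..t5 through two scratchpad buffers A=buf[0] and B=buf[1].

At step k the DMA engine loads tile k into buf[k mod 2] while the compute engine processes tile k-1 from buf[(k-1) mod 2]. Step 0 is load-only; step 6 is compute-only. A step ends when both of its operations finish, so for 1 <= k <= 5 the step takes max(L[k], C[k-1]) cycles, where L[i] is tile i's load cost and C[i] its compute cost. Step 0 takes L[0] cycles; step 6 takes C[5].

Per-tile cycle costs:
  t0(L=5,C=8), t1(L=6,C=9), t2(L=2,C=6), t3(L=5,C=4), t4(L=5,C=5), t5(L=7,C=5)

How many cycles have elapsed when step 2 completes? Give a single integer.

end_cycle[2] = 22

  0. 5=5c; end=5; A:t0 B:-
  1. max(6,8)=8c; end=13; A:t0 B:t1
  2. max(2,9)=9c; end=22; A:t2 B:t1
  3. max(5,6)=6c; end=28; A:t2 B:t3
  4. max(5,4)=5c; end=33; A:t4 B:t3
  5. max(7,5)=7c; end=40; A:t4 B:t5
  6. 5=5c; end=45; A:t4 B:t5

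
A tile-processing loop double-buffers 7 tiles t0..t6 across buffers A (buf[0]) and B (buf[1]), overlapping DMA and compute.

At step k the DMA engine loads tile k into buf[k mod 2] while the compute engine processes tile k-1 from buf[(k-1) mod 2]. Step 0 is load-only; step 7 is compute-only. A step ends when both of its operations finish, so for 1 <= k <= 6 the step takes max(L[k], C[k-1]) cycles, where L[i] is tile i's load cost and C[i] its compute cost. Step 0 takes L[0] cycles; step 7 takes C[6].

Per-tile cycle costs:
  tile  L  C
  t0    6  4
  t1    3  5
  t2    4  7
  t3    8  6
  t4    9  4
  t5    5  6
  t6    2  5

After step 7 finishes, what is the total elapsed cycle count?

end_cycle[7] = 48

k=0 load=t0/6c comp=- wait=6 total=6
k=1 load=t1/3c comp=t0/4c wait=4 total=10
k=2 load=t2/4c comp=t1/5c wait=5 total=15
k=3 load=t3/8c comp=t2/7c wait=8 total=23
k=4 load=t4/9c comp=t3/6c wait=9 total=32
k=5 load=t5/5c comp=t4/4c wait=5 total=37
k=6 load=t6/2c comp=t5/6c wait=6 total=43
k=7 load=- comp=t6/5c wait=5 total=48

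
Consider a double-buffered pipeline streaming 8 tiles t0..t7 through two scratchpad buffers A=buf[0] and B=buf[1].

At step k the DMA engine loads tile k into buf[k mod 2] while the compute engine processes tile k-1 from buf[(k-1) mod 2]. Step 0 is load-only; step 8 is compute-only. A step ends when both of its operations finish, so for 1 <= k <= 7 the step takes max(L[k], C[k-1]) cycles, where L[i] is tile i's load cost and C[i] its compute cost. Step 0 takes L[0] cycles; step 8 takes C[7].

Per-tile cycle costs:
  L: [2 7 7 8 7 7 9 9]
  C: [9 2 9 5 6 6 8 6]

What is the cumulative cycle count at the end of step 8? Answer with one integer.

end_cycle[8] = 65

[0] DMA t0→A (2c) ∥ CU idle ⇒ 2c, clock 2
[1] DMA t1→B (7c) ∥ CU A:t0 (9c) ⇒ 9c, clock 11
[2] DMA t2→A (7c) ∥ CU B:t1 (2c) ⇒ 7c, clock 18
[3] DMA t3→B (8c) ∥ CU A:t2 (9c) ⇒ 9c, clock 27
[4] DMA t4→A (7c) ∥ CU B:t3 (5c) ⇒ 7c, clock 34
[5] DMA t5→B (7c) ∥ CU A:t4 (6c) ⇒ 7c, clock 41
[6] DMA t6→A (9c) ∥ CU B:t5 (6c) ⇒ 9c, clock 50
[7] DMA t7→B (9c) ∥ CU A:t6 (8c) ⇒ 9c, clock 59
[8] DMA idle ∥ CU B:t7 (6c) ⇒ 6c, clock 65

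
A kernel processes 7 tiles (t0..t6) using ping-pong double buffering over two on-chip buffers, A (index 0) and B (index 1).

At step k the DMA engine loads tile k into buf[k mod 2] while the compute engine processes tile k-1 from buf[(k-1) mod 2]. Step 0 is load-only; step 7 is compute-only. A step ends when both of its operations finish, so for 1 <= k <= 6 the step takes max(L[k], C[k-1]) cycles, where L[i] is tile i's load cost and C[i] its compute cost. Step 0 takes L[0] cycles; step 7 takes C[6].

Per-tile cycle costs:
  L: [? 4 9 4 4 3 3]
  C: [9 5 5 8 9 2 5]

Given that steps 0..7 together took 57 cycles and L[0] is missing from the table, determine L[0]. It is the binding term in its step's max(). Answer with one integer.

step 0 | dur = L[0]=? = L[0]  (unknown; binding)
step 1 | dur = max(L[1]=4, C[0]=9) = 9
step 2 | dur = max(L[2]=9, C[1]=5) = 9
step 3 | dur = max(L[3]=4, C[2]=5) = 5
step 4 | dur = max(L[4]=4, C[3]=8) = 8
step 5 | dur = max(L[5]=3, C[4]=9) = 9
step 6 | dur = max(L[6]=3, C[5]=2) = 3
step 7 | dur = C[6]=5 = 5
sum of known step durations = 48
dur[0] = total - known = 57 - 48 = 9
L[0] is the binding max in step 0, so L[0] = dur[0] = 9

L[0] = 9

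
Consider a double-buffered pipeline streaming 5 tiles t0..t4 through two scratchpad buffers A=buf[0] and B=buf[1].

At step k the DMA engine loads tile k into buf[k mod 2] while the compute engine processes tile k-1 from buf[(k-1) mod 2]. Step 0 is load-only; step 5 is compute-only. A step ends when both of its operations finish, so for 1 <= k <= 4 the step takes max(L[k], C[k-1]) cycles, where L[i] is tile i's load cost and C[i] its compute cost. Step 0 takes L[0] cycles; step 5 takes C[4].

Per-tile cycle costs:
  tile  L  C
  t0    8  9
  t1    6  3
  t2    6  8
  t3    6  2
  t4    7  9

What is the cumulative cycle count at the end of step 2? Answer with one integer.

end_cycle[2] = 23

  0. 8=8c; end=8; A:t0 B:-
  1. max(6,9)=9c; end=17; A:t0 B:t1
  2. max(6,3)=6c; end=23; A:t2 B:t1
  3. max(6,8)=8c; end=31; A:t2 B:t3
  4. max(7,2)=7c; end=38; A:t4 B:t3
  5. 9=9c; end=47; A:t4 B:t3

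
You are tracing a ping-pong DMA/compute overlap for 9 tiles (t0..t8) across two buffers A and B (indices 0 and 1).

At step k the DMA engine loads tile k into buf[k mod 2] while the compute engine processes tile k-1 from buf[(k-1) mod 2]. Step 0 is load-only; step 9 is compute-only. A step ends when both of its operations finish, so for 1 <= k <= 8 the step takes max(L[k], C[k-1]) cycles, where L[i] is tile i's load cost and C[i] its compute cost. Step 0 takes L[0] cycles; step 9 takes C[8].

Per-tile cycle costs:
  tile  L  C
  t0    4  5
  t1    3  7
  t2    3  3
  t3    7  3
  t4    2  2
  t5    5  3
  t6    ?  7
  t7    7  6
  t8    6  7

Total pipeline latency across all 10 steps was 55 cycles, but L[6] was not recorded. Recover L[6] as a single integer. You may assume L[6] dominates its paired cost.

L[6] = 4

step 0: dur = L[0]=4 = 4
step 1: dur = max(L[1]=3, C[0]=5) = 5
step 2: dur = max(L[2]=3, C[1]=7) = 7
step 3: dur = max(L[3]=7, C[2]=3) = 7
step 4: dur = max(L[4]=2, C[3]=3) = 3
step 5: dur = max(L[5]=5, C[4]=2) = 5
step 6: dur = max(L[6]=?, C[5]=3) = L[6]  (unknown; binding)
step 7: dur = max(L[7]=7, C[6]=7) = 7
step 8: dur = max(L[8]=6, C[7]=6) = 6
step 9: dur = C[8]=7 = 7
sum of known step durations = 51
dur[6] = total - known = 55 - 51 = 4
L[6] is the binding max in step 6, so L[6] = dur[6] = 4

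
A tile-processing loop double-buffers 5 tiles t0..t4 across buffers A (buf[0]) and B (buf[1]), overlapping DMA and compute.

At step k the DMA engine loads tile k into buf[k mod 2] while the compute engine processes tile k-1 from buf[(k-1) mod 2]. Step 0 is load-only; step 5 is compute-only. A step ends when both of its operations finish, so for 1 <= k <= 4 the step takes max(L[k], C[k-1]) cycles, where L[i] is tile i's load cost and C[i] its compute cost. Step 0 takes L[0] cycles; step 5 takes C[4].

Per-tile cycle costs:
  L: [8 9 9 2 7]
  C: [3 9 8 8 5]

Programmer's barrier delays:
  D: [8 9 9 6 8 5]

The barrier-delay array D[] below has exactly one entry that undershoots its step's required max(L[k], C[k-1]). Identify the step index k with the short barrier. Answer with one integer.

hazard at step 3

step 0: need L[0]=8 = 8; D[0]=8 ok
step 1: need max(L[1]=9,C[0]=3) = 9; D[1]=9 ok
step 2: need max(L[2]=9,C[1]=9) = 9; D[2]=9 ok
step 3: need max(L[3]=2,C[2]=8) = 8; D[3]=6 SHORT
step 4: need max(L[4]=7,C[3]=8) = 8; D[4]=8 ok
step 5: need C[4]=5 = 5; D[5]=5 ok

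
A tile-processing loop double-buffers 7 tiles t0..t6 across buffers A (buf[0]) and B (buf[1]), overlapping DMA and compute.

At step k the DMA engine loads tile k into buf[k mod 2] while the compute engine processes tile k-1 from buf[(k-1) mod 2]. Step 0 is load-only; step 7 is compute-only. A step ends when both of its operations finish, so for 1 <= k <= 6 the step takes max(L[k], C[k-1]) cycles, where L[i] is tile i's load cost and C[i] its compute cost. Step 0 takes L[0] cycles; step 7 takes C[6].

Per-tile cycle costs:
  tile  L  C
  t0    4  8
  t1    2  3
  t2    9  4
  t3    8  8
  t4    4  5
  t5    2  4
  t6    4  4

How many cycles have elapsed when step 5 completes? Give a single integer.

end_cycle[5] = 42

k=0 load=t0/4c comp=- wait=4 total=4
k=1 load=t1/2c comp=t0/8c wait=8 total=12
k=2 load=t2/9c comp=t1/3c wait=9 total=21
k=3 load=t3/8c comp=t2/4c wait=8 total=29
k=4 load=t4/4c comp=t3/8c wait=8 total=37
k=5 load=t5/2c comp=t4/5c wait=5 total=42
k=6 load=t6/4c comp=t5/4c wait=4 total=46
k=7 load=- comp=t6/4c wait=4 total=50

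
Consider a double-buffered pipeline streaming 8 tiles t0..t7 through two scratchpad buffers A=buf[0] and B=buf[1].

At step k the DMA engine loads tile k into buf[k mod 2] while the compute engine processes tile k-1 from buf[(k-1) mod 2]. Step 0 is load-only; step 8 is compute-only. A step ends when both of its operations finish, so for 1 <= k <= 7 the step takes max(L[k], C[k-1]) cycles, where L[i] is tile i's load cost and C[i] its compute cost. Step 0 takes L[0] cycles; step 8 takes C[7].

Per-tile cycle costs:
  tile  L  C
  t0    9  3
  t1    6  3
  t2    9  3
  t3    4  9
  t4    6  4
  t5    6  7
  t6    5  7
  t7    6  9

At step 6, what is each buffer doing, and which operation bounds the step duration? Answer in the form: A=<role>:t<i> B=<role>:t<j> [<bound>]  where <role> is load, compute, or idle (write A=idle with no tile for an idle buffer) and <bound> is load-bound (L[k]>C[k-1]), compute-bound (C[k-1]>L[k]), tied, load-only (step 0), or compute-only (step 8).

step 6: A=load:t6 B=compute:t5 [compute-bound]

[0] DMA t0→A (9c) ∥ CU idle ⇒ 9c, clock 9
[1] DMA t1→B (6c) ∥ CU A:t0 (3c) ⇒ 6c, clock 15
[2] DMA t2→A (9c) ∥ CU B:t1 (3c) ⇒ 9c, clock 24
[3] DMA t3→B (4c) ∥ CU A:t2 (3c) ⇒ 4c, clock 28
[4] DMA t4→A (6c) ∥ CU B:t3 (9c) ⇒ 9c, clock 37
[5] DMA t5→B (6c) ∥ CU A:t4 (4c) ⇒ 6c, clock 43
[6] DMA t6→A (5c) ∥ CU B:t5 (7c) ⇒ 7c, clock 50
[7] DMA t7→B (6c) ∥ CU A:t6 (7c) ⇒ 7c, clock 57
[8] DMA idle ∥ CU B:t7 (9c) ⇒ 9c, clock 66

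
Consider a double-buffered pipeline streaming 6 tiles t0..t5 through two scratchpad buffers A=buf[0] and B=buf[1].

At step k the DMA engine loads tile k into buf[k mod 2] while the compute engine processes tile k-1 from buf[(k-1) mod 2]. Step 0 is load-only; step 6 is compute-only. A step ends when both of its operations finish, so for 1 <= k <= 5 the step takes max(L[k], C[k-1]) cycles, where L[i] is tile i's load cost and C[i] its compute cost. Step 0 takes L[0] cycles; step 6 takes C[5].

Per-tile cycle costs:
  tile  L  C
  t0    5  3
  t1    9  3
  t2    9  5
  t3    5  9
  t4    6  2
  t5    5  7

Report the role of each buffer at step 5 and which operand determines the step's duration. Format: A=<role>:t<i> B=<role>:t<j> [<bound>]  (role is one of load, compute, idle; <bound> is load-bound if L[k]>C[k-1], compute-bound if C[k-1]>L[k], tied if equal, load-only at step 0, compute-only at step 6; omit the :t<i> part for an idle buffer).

step 0: L[0]=5 → dur=5, Σ=5 | A=load:t0 B=idle [load-only]
step 1: L[1]=9 C[0]=3 → dur=9, Σ=14 | A=compute:t0 B=load:t1 [load-bound]
step 2: L[2]=9 C[1]=3 → dur=9, Σ=23 | A=load:t2 B=compute:t1 [load-bound]
step 3: L[3]=5 C[2]=5 → dur=5, Σ=28 | A=compute:t2 B=load:t3 [tied]
step 4: L[4]=6 C[3]=9 → dur=9, Σ=37 | A=load:t4 B=compute:t3 [compute-bound]
step 5: L[5]=5 C[4]=2 → dur=5, Σ=42 | A=compute:t4 B=load:t5 [load-bound]
step 6: C[5]=7 → dur=7, Σ=49 | A=idle B=compute:t5 [compute-only]

step 5: A=compute:t4 B=load:t5 [load-bound]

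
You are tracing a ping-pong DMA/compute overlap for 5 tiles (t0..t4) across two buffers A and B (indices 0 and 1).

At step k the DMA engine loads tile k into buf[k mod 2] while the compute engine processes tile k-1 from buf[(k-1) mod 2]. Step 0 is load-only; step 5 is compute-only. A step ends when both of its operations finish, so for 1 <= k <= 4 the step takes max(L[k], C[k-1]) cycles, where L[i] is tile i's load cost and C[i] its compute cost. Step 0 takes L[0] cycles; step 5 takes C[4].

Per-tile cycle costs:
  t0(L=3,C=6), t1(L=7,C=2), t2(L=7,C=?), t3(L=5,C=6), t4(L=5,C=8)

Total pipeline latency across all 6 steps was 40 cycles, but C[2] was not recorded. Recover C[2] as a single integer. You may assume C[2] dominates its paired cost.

step 0: dur = L[0]=3 = 3
step 1: dur = max(L[1]=7, C[0]=6) = 7
step 2: dur = max(L[2]=7, C[1]=2) = 7
step 3: dur = max(L[3]=5, C[2]=?) = C[2]  (unknown; binding)
step 4: dur = max(L[4]=5, C[3]=6) = 6
step 5: dur = C[4]=8 = 8
sum of known step durations = 31
dur[3] = total - known = 40 - 31 = 9
C[2] is the binding max in step 3, so C[2] = dur[3] = 9

C[2] = 9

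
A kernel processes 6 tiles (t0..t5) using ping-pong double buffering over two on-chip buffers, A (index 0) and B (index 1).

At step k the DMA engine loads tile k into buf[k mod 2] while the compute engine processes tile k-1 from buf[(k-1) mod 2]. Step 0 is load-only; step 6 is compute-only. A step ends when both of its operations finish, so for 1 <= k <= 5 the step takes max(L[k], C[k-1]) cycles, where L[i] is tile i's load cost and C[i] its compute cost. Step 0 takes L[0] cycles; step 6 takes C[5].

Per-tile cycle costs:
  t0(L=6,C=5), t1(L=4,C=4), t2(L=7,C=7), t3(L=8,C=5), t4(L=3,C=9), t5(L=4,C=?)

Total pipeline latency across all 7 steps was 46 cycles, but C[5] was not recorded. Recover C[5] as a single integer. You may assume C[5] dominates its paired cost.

step 0 = dur = L[0]=6 = 6
step 1 = dur = max(L[1]=4, C[0]=5) = 5
step 2 = dur = max(L[2]=7, C[1]=4) = 7
step 3 = dur = max(L[3]=8, C[2]=7) = 8
step 4 = dur = max(L[4]=3, C[3]=5) = 5
step 5 = dur = max(L[5]=4, C[4]=9) = 9
step 6 = dur = C[5]=? = C[5]  (unknown; binding)
sum of known step durations = 40
dur[6] = total - known = 46 - 40 = 6
C[5] is the binding max in step 6, so C[5] = dur[6] = 6

C[5] = 6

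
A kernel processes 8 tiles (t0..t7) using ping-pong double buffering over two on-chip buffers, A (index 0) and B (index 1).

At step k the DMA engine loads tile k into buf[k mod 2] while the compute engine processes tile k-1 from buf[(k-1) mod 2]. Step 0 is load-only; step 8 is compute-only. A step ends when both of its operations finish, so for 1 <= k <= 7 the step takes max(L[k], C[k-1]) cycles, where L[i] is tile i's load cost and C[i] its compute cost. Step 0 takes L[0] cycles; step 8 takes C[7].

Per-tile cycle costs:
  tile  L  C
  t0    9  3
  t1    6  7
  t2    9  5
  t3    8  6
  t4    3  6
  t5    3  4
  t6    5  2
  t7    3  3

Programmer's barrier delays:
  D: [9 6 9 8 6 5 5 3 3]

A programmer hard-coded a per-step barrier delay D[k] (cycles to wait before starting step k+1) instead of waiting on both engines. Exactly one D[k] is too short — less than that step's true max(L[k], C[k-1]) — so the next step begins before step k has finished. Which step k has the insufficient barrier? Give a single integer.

step 0: need L[0]=9 = 9; D[0]=9 ok
step 1: need max(L[1]=6,C[0]=3) = 6; D[1]=6 ok
step 2: need max(L[2]=9,C[1]=7) = 9; D[2]=9 ok
step 3: need max(L[3]=8,C[2]=5) = 8; D[3]=8 ok
step 4: need max(L[4]=3,C[3]=6) = 6; D[4]=6 ok
step 5: need max(L[5]=3,C[4]=6) = 6; D[5]=5 SHORT
step 6: need max(L[6]=5,C[5]=4) = 5; D[6]=5 ok
step 7: need max(L[7]=3,C[6]=2) = 3; D[7]=3 ok
step 8: need C[7]=3 = 3; D[8]=3 ok

hazard at step 5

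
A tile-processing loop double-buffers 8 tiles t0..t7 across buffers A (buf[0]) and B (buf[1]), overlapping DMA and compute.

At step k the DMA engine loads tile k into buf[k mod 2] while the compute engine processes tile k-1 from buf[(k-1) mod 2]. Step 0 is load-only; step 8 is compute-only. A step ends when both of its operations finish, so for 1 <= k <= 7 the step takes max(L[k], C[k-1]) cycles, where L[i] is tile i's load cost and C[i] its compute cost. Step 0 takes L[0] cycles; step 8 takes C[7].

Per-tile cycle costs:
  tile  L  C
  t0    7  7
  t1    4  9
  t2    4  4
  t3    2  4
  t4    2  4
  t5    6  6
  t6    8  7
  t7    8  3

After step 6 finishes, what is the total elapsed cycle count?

end_cycle[6] = 45

[0] DMA t0→A (7c) ∥ CU idle ⇒ 7c, clock 7
[1] DMA t1→B (4c) ∥ CU A:t0 (7c) ⇒ 7c, clock 14
[2] DMA t2→A (4c) ∥ CU B:t1 (9c) ⇒ 9c, clock 23
[3] DMA t3→B (2c) ∥ CU A:t2 (4c) ⇒ 4c, clock 27
[4] DMA t4→A (2c) ∥ CU B:t3 (4c) ⇒ 4c, clock 31
[5] DMA t5→B (6c) ∥ CU A:t4 (4c) ⇒ 6c, clock 37
[6] DMA t6→A (8c) ∥ CU B:t5 (6c) ⇒ 8c, clock 45
[7] DMA t7→B (8c) ∥ CU A:t6 (7c) ⇒ 8c, clock 53
[8] DMA idle ∥ CU B:t7 (3c) ⇒ 3c, clock 56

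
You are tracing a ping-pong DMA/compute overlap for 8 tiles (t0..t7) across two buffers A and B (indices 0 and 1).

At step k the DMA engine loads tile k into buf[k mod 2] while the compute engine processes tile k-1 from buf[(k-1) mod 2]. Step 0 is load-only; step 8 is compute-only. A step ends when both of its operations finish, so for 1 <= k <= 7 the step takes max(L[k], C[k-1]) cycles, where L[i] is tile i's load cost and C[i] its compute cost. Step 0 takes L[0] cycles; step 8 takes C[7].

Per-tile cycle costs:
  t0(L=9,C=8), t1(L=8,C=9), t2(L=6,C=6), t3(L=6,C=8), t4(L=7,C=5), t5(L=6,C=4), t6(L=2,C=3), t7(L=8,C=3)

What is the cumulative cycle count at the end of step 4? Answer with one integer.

end_cycle[4] = 40

k=0 load=t0/9c comp=- wait=9 total=9
k=1 load=t1/8c comp=t0/8c wait=8 total=17
k=2 load=t2/6c comp=t1/9c wait=9 total=26
k=3 load=t3/6c comp=t2/6c wait=6 total=32
k=4 load=t4/7c comp=t3/8c wait=8 total=40
k=5 load=t5/6c comp=t4/5c wait=6 total=46
k=6 load=t6/2c comp=t5/4c wait=4 total=50
k=7 load=t7/8c comp=t6/3c wait=8 total=58
k=8 load=- comp=t7/3c wait=3 total=61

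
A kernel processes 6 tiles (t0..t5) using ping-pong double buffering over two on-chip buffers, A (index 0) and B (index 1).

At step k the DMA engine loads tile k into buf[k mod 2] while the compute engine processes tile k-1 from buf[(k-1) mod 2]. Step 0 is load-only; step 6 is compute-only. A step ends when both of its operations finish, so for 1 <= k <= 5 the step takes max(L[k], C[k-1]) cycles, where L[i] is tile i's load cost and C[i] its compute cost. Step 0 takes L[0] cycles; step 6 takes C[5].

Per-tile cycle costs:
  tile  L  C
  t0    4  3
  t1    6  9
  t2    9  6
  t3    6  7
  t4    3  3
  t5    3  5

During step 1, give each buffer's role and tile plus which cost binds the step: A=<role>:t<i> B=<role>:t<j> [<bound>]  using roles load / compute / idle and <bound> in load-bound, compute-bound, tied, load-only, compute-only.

  0. 4=4c; end=4; A:t0 B:-
  1. max(6,3)=6c; end=10; A:t0 B:t1
  2. max(9,9)=9c; end=19; A:t2 B:t1
  3. max(6,6)=6c; end=25; A:t2 B:t3
  4. max(3,7)=7c; end=32; A:t4 B:t3
  5. max(3,3)=3c; end=35; A:t4 B:t5
  6. 5=5c; end=40; A:t4 B:t5

step 1: A=compute:t0 B=load:t1 [load-bound]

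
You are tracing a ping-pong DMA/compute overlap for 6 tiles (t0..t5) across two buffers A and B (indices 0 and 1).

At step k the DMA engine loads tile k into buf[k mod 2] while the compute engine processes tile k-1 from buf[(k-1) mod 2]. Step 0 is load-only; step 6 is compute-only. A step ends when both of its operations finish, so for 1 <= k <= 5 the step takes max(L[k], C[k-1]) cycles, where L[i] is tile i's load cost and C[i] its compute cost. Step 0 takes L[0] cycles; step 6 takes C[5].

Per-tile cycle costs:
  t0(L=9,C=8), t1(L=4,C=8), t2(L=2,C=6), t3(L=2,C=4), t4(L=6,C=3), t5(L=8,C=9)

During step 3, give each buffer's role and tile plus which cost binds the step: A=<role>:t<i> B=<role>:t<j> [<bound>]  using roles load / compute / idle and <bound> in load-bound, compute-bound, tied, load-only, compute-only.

k=0 load=t0/9c comp=- wait=9 total=9
k=1 load=t1/4c comp=t0/8c wait=8 total=17
k=2 load=t2/2c comp=t1/8c wait=8 total=25
k=3 load=t3/2c comp=t2/6c wait=6 total=31
k=4 load=t4/6c comp=t3/4c wait=6 total=37
k=5 load=t5/8c comp=t4/3c wait=8 total=45
k=6 load=- comp=t5/9c wait=9 total=54

step 3: A=compute:t2 B=load:t3 [compute-bound]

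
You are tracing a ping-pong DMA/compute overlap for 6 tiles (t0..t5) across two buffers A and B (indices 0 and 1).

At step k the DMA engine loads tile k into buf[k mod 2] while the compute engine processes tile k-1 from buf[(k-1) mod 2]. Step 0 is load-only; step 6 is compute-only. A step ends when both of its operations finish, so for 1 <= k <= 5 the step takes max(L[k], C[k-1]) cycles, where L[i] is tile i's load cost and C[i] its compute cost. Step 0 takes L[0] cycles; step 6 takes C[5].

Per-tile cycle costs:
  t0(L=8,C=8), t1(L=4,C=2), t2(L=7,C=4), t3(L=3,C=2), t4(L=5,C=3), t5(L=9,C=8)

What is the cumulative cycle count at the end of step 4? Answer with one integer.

end_cycle[4] = 32

k=0 load=t0/8c comp=- wait=8 total=8
k=1 load=t1/4c comp=t0/8c wait=8 total=16
k=2 load=t2/7c comp=t1/2c wait=7 total=23
k=3 load=t3/3c comp=t2/4c wait=4 total=27
k=4 load=t4/5c comp=t3/2c wait=5 total=32
k=5 load=t5/9c comp=t4/3c wait=9 total=41
k=6 load=- comp=t5/8c wait=8 total=49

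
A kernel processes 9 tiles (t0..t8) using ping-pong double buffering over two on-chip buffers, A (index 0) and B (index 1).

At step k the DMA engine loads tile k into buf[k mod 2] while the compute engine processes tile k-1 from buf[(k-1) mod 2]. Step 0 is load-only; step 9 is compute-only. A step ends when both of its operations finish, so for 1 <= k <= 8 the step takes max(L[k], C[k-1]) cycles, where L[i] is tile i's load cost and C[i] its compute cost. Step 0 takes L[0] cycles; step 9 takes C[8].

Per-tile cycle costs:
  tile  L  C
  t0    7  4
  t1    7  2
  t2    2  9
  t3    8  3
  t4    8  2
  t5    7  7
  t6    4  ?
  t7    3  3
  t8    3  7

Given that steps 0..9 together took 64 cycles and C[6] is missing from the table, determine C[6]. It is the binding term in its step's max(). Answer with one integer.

C[6] = 7

step 0 | dur = L[0]=7 = 7
step 1 | dur = max(L[1]=7, C[0]=4) = 7
step 2 | dur = max(L[2]=2, C[1]=2) = 2
step 3 | dur = max(L[3]=8, C[2]=9) = 9
step 4 | dur = max(L[4]=8, C[3]=3) = 8
step 5 | dur = max(L[5]=7, C[4]=2) = 7
step 6 | dur = max(L[6]=4, C[5]=7) = 7
step 7 | dur = max(L[7]=3, C[6]=?) = C[6]  (unknown; binding)
step 8 | dur = max(L[8]=3, C[7]=3) = 3
step 9 | dur = C[8]=7 = 7
sum of known step durations = 57
dur[7] = total - known = 64 - 57 = 7
C[6] is the binding max in step 7, so C[6] = dur[7] = 7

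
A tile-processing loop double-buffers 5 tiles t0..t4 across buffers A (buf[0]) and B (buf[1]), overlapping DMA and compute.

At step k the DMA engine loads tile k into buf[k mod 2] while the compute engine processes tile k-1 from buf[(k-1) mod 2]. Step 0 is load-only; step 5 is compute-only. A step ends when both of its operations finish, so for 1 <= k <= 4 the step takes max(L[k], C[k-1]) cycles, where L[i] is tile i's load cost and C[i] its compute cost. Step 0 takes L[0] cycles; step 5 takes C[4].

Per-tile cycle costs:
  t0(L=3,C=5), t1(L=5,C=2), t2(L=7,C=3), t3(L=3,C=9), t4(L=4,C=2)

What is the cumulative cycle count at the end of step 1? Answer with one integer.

[0] DMA t0→A (3c) ∥ CU idle ⇒ 3c, clock 3
[1] DMA t1→B (5c) ∥ CU A:t0 (5c) ⇒ 5c, clock 8
[2] DMA t2→A (7c) ∥ CU B:t1 (2c) ⇒ 7c, clock 15
[3] DMA t3→B (3c) ∥ CU A:t2 (3c) ⇒ 3c, clock 18
[4] DMA t4→A (4c) ∥ CU B:t3 (9c) ⇒ 9c, clock 27
[5] DMA idle ∥ CU A:t4 (2c) ⇒ 2c, clock 29

end_cycle[1] = 8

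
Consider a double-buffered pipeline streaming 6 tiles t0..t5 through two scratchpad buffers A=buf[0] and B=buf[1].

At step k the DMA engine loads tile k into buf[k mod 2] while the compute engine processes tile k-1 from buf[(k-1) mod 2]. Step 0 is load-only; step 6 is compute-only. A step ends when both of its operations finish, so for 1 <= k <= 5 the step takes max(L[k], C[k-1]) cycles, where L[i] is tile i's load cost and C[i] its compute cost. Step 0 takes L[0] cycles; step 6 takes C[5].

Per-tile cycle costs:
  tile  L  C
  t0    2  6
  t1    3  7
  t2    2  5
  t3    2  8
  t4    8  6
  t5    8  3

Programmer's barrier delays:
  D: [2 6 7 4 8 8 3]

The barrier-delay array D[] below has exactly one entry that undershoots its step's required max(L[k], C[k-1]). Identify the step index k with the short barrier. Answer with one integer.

hazard at step 3

[0] required=L[0]=2=2 vs D=2 ok
[1] required=max(L[1]=3,C[0]=6)=6 vs D=6 ok
[2] required=max(L[2]=2,C[1]=7)=7 vs D=7 ok
[3] required=max(L[3]=2,C[2]=5)=5 vs D=4 SHORT
[4] required=max(L[4]=8,C[3]=8)=8 vs D=8 ok
[5] required=max(L[5]=8,C[4]=6)=8 vs D=8 ok
[6] required=C[5]=3=3 vs D=3 ok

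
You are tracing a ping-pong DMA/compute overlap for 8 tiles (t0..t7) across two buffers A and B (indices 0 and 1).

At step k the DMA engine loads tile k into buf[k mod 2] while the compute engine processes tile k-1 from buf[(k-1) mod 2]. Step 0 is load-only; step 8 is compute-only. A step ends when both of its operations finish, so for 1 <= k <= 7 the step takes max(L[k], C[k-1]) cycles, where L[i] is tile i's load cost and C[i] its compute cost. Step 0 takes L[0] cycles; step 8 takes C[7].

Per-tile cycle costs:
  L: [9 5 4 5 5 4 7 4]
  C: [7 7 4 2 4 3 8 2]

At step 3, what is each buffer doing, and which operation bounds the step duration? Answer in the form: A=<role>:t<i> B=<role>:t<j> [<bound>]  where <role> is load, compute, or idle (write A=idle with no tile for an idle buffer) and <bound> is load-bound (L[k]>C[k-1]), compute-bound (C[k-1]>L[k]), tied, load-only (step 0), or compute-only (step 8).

step 3: A=compute:t2 B=load:t3 [load-bound]

[0] DMA t0→A (9c) ∥ CU idle ⇒ 9c, clock 9
[1] DMA t1→B (5c) ∥ CU A:t0 (7c) ⇒ 7c, clock 16
[2] DMA t2→A (4c) ∥ CU B:t1 (7c) ⇒ 7c, clock 23
[3] DMA t3→B (5c) ∥ CU A:t2 (4c) ⇒ 5c, clock 28
[4] DMA t4→A (5c) ∥ CU B:t3 (2c) ⇒ 5c, clock 33
[5] DMA t5→B (4c) ∥ CU A:t4 (4c) ⇒ 4c, clock 37
[6] DMA t6→A (7c) ∥ CU B:t5 (3c) ⇒ 7c, clock 44
[7] DMA t7→B (4c) ∥ CU A:t6 (8c) ⇒ 8c, clock 52
[8] DMA idle ∥ CU B:t7 (2c) ⇒ 2c, clock 54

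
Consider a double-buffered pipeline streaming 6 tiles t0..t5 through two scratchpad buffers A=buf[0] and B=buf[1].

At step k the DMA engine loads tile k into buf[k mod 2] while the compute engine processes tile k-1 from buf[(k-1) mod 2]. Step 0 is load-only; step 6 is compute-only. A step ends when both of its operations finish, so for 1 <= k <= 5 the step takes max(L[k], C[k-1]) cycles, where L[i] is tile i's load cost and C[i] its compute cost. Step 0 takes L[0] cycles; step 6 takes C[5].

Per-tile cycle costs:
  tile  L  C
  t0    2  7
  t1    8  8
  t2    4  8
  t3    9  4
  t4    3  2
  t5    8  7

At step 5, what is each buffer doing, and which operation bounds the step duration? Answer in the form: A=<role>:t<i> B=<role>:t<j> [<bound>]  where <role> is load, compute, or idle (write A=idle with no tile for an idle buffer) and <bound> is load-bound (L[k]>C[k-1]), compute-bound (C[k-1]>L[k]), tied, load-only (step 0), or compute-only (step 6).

k=0 load=t0/2c comp=- wait=2 total=2
k=1 load=t1/8c comp=t0/7c wait=8 total=10
k=2 load=t2/4c comp=t1/8c wait=8 total=18
k=3 load=t3/9c comp=t2/8c wait=9 total=27
k=4 load=t4/3c comp=t3/4c wait=4 total=31
k=5 load=t5/8c comp=t4/2c wait=8 total=39
k=6 load=- comp=t5/7c wait=7 total=46

step 5: A=compute:t4 B=load:t5 [load-bound]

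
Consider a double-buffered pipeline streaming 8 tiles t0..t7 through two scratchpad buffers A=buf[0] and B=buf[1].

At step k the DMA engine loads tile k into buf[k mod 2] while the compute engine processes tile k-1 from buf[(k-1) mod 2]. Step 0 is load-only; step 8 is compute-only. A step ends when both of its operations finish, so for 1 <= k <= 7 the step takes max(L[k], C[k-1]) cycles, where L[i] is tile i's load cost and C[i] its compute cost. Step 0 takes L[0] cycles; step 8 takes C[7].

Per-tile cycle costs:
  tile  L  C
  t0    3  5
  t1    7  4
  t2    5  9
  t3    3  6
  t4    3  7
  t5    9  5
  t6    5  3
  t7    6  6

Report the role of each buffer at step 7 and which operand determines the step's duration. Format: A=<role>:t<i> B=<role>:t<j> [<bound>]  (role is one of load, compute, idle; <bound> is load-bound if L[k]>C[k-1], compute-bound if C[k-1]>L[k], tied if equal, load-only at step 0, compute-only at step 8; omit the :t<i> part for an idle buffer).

step 7: A=compute:t6 B=load:t7 [load-bound]

step 0: L[0]=3 → dur=3, Σ=3 | A=load:t0 B=idle [load-only]
step 1: L[1]=7 C[0]=5 → dur=7, Σ=10 | A=compute:t0 B=load:t1 [load-bound]
step 2: L[2]=5 C[1]=4 → dur=5, Σ=15 | A=load:t2 B=compute:t1 [load-bound]
step 3: L[3]=3 C[2]=9 → dur=9, Σ=24 | A=compute:t2 B=load:t3 [compute-bound]
step 4: L[4]=3 C[3]=6 → dur=6, Σ=30 | A=load:t4 B=compute:t3 [compute-bound]
step 5: L[5]=9 C[4]=7 → dur=9, Σ=39 | A=compute:t4 B=load:t5 [load-bound]
step 6: L[6]=5 C[5]=5 → dur=5, Σ=44 | A=load:t6 B=compute:t5 [tied]
step 7: L[7]=6 C[6]=3 → dur=6, Σ=50 | A=compute:t6 B=load:t7 [load-bound]
step 8: C[7]=6 → dur=6, Σ=56 | A=idle B=compute:t7 [compute-only]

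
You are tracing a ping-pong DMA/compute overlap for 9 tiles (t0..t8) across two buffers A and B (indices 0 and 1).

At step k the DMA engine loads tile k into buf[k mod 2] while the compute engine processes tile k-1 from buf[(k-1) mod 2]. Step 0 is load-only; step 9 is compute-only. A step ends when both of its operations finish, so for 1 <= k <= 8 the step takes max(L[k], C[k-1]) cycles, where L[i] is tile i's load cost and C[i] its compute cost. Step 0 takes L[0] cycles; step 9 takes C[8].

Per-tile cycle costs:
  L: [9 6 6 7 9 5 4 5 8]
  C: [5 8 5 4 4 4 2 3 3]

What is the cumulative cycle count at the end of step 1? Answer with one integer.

end_cycle[1] = 15

  0. 9=9c; end=9; A:t0 B:-
  1. max(6,5)=6c; end=15; A:t0 B:t1
  2. max(6,8)=8c; end=23; A:t2 B:t1
  3. max(7,5)=7c; end=30; A:t2 B:t3
  4. max(9,4)=9c; end=39; A:t4 B:t3
  5. max(5,4)=5c; end=44; A:t4 B:t5
  6. max(4,4)=4c; end=48; A:t6 B:t5
  7. max(5,2)=5c; end=53; A:t6 B:t7
  8. max(8,3)=8c; end=61; A:t8 B:t7
  9. 3=3c; end=64; A:t8 B:t7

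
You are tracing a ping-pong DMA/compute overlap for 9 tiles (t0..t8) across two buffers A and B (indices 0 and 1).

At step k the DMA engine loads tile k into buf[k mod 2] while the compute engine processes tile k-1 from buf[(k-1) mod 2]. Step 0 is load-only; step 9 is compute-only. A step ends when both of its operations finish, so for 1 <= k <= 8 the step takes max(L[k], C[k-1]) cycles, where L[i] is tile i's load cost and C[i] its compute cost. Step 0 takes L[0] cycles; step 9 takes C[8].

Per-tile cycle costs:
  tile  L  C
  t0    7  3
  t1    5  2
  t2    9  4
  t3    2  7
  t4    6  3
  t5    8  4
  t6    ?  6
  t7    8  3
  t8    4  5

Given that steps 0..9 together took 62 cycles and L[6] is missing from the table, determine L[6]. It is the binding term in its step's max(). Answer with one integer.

L[6] = 5

step 0 → dur = L[0]=7 = 7
step 1 → dur = max(L[1]=5, C[0]=3) = 5
step 2 → dur = max(L[2]=9, C[1]=2) = 9
step 3 → dur = max(L[3]=2, C[2]=4) = 4
step 4 → dur = max(L[4]=6, C[3]=7) = 7
step 5 → dur = max(L[5]=8, C[4]=3) = 8
step 6 → dur = max(L[6]=?, C[5]=4) = L[6]  (unknown; binding)
step 7 → dur = max(L[7]=8, C[6]=6) = 8
step 8 → dur = max(L[8]=4, C[7]=3) = 4
step 9 → dur = C[8]=5 = 5
sum of known step durations = 57
dur[6] = total - known = 62 - 57 = 5
L[6] is the binding max in step 6, so L[6] = dur[6] = 5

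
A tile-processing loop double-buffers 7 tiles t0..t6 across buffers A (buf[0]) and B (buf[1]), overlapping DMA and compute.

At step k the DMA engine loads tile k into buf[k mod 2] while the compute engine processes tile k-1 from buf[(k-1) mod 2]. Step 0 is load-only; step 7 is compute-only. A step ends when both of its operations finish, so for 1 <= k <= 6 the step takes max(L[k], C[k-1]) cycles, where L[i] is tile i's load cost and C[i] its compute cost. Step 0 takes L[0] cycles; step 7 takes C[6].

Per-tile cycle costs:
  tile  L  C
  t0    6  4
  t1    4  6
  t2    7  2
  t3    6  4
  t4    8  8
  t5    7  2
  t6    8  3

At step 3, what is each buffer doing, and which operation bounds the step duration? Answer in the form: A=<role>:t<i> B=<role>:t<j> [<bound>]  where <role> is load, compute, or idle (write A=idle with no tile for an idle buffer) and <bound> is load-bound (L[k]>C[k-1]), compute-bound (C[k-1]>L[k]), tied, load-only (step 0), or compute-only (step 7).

step 3: A=compute:t2 B=load:t3 [load-bound]

  0. 6=6c; end=6; A:t0 B:-
  1. max(4,4)=4c; end=10; A:t0 B:t1
  2. max(7,6)=7c; end=17; A:t2 B:t1
  3. max(6,2)=6c; end=23; A:t2 B:t3
  4. max(8,4)=8c; end=31; A:t4 B:t3
  5. max(7,8)=8c; end=39; A:t4 B:t5
  6. max(8,2)=8c; end=47; A:t6 B:t5
  7. 3=3c; end=50; A:t6 B:t5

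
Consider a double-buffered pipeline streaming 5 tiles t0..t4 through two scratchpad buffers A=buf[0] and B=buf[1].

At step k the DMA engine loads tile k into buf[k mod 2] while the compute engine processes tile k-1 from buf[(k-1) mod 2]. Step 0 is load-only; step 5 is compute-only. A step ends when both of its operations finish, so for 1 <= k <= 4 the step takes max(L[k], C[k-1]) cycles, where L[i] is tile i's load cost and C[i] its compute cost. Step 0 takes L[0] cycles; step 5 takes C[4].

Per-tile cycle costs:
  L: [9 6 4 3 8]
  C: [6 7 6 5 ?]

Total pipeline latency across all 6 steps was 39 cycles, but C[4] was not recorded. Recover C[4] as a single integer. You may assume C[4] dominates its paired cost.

step 0: dur = L[0]=9 = 9
step 1: dur = max(L[1]=6, C[0]=6) = 6
step 2: dur = max(L[2]=4, C[1]=7) = 7
step 3: dur = max(L[3]=3, C[2]=6) = 6
step 4: dur = max(L[4]=8, C[3]=5) = 8
step 5: dur = C[4]=? = C[4]  (unknown; binding)
sum of known step durations = 36
dur[5] = total - known = 39 - 36 = 3
C[4] is the binding max in step 5, so C[4] = dur[5] = 3

C[4] = 3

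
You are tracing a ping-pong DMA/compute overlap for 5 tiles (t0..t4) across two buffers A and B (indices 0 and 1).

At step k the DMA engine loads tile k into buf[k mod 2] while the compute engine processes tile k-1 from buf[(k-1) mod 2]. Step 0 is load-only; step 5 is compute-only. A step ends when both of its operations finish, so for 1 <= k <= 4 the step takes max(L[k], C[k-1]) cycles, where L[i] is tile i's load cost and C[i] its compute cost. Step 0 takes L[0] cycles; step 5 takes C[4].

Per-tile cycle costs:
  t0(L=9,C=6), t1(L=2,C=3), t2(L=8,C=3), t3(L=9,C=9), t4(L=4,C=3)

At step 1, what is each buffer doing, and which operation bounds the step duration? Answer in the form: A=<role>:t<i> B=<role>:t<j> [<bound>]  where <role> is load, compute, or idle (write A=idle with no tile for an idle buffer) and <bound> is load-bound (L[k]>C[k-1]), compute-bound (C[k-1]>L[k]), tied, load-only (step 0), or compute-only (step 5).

[0] DMA t0→A (9c) ∥ CU idle ⇒ 9c, clock 9
[1] DMA t1→B (2c) ∥ CU A:t0 (6c) ⇒ 6c, clock 15
[2] DMA t2→A (8c) ∥ CU B:t1 (3c) ⇒ 8c, clock 23
[3] DMA t3→B (9c) ∥ CU A:t2 (3c) ⇒ 9c, clock 32
[4] DMA t4→A (4c) ∥ CU B:t3 (9c) ⇒ 9c, clock 41
[5] DMA idle ∥ CU A:t4 (3c) ⇒ 3c, clock 44

step 1: A=compute:t0 B=load:t1 [compute-bound]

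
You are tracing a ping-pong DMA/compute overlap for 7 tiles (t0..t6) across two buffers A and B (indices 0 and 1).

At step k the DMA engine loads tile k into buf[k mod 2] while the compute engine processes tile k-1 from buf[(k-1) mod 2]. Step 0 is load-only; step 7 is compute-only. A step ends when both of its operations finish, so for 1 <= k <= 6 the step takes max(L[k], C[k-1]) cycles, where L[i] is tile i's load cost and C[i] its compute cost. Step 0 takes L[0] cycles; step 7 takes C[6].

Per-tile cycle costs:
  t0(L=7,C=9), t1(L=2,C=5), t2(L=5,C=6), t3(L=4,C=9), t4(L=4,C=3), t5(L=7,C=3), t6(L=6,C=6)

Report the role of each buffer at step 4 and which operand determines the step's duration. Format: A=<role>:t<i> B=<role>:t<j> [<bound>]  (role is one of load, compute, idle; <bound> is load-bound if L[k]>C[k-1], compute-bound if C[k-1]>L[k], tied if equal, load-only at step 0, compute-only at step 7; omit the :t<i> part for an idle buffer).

step 4: A=load:t4 B=compute:t3 [compute-bound]

  0. 7=7c; end=7; A:t0 B:-
  1. max(2,9)=9c; end=16; A:t0 B:t1
  2. max(5,5)=5c; end=21; A:t2 B:t1
  3. max(4,6)=6c; end=27; A:t2 B:t3
  4. max(4,9)=9c; end=36; A:t4 B:t3
  5. max(7,3)=7c; end=43; A:t4 B:t5
  6. max(6,3)=6c; end=49; A:t6 B:t5
  7. 6=6c; end=55; A:t6 B:t5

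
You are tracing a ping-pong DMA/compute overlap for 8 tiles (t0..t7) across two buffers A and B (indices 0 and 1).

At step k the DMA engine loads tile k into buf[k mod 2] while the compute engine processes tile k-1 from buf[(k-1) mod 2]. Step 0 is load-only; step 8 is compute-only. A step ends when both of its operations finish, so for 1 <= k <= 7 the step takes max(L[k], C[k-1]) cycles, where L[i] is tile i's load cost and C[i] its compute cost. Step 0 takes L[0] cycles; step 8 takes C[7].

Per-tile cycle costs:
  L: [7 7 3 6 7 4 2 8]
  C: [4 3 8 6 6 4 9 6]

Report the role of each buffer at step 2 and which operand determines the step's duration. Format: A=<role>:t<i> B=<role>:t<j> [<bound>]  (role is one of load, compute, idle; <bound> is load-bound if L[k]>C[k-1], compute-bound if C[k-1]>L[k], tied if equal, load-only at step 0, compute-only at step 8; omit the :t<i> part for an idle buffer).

step 2: A=load:t2 B=compute:t1 [tied]

step 0: L[0]=7 → dur=7, Σ=7 | A=load:t0 B=idle [load-only]
step 1: L[1]=7 C[0]=4 → dur=7, Σ=14 | A=compute:t0 B=load:t1 [load-bound]
step 2: L[2]=3 C[1]=3 → dur=3, Σ=17 | A=load:t2 B=compute:t1 [tied]
step 3: L[3]=6 C[2]=8 → dur=8, Σ=25 | A=compute:t2 B=load:t3 [compute-bound]
step 4: L[4]=7 C[3]=6 → dur=7, Σ=32 | A=load:t4 B=compute:t3 [load-bound]
step 5: L[5]=4 C[4]=6 → dur=6, Σ=38 | A=compute:t4 B=load:t5 [compute-bound]
step 6: L[6]=2 C[5]=4 → dur=4, Σ=42 | A=load:t6 B=compute:t5 [compute-bound]
step 7: L[7]=8 C[6]=9 → dur=9, Σ=51 | A=compute:t6 B=load:t7 [compute-bound]
step 8: C[7]=6 → dur=6, Σ=57 | A=idle B=compute:t7 [compute-only]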